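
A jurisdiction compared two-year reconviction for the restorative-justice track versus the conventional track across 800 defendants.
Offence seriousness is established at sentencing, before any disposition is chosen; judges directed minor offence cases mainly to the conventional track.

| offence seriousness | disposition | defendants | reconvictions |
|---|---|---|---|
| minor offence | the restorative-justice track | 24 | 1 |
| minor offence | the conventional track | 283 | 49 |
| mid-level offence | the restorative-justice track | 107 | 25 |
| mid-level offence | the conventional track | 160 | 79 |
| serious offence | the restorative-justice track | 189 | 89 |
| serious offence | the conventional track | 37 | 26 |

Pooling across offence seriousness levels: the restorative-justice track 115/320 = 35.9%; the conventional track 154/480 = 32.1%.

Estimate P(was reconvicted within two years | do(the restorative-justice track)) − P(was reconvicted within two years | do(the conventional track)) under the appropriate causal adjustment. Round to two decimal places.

The stratified and pooled comparisons disagree (the restorative-justice track wins within each offence seriousness; the conventional track wins overall), so the answer turns on the causal role of offence seriousness.
Offence seriousness satisfies the back-door criterion: it is not a descendant of the disposition, and it blocks the spurious path from disposition to outcome. Adjusting for it (i.e., using the within-offence seriousness rates) gives the causal effect.
Adjusting over the population distribution of offence seriousness: 0.384·(0.042−0.173) + 0.334·(0.234−0.494) + 0.282·(0.471−0.703) = -0.203.

-0.20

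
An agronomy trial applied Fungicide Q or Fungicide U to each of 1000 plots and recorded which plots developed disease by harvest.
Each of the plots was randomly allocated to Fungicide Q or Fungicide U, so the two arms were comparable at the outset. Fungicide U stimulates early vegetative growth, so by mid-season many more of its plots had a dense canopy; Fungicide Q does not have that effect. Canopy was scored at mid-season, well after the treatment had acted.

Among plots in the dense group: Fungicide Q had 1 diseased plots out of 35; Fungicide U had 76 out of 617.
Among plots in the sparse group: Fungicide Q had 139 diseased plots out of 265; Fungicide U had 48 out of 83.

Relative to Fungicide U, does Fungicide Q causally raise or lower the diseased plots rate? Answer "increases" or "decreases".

Mid-season canopy here is a post-treatment variable shaped by the fungicide; conditioning on it would introduce bias rather than remove it. The overall comparison is the causal one.
Pooled: Fungicide Q 46.7% vs Fungicide U 17.7%; Fungicide U is lower overall.

increases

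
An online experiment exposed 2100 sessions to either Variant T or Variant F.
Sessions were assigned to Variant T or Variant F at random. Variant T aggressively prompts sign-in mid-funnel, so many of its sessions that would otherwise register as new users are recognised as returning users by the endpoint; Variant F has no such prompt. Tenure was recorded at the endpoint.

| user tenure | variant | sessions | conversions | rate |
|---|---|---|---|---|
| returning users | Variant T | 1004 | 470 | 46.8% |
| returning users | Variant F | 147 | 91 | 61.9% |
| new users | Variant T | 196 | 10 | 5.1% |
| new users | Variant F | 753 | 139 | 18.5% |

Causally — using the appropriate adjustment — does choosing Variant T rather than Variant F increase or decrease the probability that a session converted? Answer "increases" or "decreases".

The user tenure-specific comparison favours Variant F throughout, but the pooled figures favour Variant T. The question is whether to condition on user tenure.
User tenure is downstream of the variant. One should not condition on a consequence of treatment, so the overall rates are the right comparison.
Pooled: Variant T 40.0% vs Variant F 25.6%; Variant T is higher overall.

increases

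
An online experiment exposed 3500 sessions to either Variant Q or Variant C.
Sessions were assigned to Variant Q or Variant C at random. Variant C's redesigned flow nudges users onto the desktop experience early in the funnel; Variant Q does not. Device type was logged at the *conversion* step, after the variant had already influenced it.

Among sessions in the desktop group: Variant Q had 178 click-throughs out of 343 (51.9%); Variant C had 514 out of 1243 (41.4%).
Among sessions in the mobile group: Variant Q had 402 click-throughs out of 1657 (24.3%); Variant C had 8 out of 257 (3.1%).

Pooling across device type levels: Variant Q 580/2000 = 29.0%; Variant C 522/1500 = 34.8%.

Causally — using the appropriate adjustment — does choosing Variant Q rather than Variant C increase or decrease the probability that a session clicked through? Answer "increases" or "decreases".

Stratifying would compare variants among sessions the variants themselves sorted into device type groups — a form of selection on an intermediate. The unconditioned pooled rates give the total causal effect.
Pooled: Variant Q 29.0% vs Variant C 34.8%; Variant C is higher overall.

decreases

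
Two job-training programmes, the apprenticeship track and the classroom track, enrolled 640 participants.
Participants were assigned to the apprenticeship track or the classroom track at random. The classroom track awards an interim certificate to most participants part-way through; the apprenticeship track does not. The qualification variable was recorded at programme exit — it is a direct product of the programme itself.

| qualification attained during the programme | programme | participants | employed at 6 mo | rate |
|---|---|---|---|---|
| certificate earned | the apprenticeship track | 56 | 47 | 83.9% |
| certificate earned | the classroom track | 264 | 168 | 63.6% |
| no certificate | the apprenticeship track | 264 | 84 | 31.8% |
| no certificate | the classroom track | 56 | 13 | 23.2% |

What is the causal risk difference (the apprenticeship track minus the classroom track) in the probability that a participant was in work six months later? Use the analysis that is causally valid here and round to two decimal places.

-0.16

Qualification attained during the programme is recorded after the programme and is itself shifted by it — it sits on the causal path from programme to outcome. Conditioning on a mediator would strip out part of the effect we want; the pooled comparison gives the total causal effect.
The causal difference is the pooled difference: 0.409 − 0.566 = -0.156.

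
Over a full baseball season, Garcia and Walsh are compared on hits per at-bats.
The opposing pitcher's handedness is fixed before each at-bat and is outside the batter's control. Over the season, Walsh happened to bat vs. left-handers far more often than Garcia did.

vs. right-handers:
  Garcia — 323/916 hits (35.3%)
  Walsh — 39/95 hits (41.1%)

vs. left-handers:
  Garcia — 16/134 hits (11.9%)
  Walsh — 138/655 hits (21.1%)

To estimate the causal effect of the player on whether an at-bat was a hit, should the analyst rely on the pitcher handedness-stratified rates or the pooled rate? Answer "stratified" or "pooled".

The pitcher handedness-specific comparison favours Walsh throughout, but the pooled figures favour Garcia. The question is whether to condition on pitcher handedness.
Pitcher handedness is set before the player has any effect — it is not caused by the player — and it independently drives the outcome. That makes it a confounder, so the causal comparison is within pitcher handedness levels.
Within each level — vs. right-handers: 35.3% vs 41.1%; vs. left-handers: 11.9% vs 21.1% — Walsh is higher every time.

stratified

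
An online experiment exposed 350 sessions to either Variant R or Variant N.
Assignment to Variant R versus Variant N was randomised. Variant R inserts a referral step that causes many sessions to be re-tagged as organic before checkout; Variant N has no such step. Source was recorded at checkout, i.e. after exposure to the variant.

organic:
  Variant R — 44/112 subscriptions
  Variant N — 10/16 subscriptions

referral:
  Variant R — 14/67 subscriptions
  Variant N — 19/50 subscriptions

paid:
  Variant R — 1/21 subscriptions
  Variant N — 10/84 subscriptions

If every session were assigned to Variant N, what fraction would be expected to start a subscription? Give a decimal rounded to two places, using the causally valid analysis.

The traffic source-specific comparison favours Variant N throughout, but the pooled figures favour Variant R. The question is whether to condition on traffic source.
Traffic source is downstream of the variant. One should not condition on a consequence of treatment, so the overall rates are the right comparison.
So P(outcome | do(Variant N)) is just the pooled rate for Variant N: 39/150 = 0.260.

0.26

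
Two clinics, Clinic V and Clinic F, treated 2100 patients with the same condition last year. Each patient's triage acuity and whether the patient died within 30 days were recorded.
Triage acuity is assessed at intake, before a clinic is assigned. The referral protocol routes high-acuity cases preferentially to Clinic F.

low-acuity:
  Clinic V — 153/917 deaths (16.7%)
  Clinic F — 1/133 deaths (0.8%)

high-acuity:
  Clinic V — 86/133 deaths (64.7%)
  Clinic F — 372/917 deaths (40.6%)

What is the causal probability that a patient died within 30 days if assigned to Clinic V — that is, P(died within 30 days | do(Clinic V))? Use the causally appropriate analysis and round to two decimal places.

0.41

Since triage acuity is a pre-existing factor (not a product of the clinic) and it affects the outcome on its own, it is a confounder. The stratified rates, not the pooled rate, identify the causal effect.
Standardising Clinic V to the population triage acuity mix: 0.500·153/917 + 0.500·86/133 = 0.407.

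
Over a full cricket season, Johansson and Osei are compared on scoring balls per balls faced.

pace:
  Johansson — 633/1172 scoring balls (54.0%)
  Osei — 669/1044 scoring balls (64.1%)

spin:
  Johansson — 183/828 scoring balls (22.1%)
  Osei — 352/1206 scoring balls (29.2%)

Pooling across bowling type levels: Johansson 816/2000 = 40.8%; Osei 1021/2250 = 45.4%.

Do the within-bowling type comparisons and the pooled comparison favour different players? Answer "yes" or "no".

Within each bowling type level (pace 54.0% vs 64.1%; spin 22.1% vs 29.2%), Osei has the higher rate every time. Pooled: 40.8% vs 45.4% — Osei has the higher rate overall. They agree.

no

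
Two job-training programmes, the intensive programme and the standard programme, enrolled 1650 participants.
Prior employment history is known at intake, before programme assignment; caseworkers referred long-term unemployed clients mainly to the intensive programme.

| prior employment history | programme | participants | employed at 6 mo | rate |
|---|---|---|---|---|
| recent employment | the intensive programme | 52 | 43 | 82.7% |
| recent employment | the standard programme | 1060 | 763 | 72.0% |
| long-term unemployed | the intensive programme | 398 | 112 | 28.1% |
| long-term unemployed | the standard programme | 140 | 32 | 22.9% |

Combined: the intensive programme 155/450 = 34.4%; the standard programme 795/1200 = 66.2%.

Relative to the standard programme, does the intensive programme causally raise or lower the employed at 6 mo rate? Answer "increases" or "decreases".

Within every prior employment history level the intensive programme has the higher rate, yet pooled the standard programme does — Simpson's reversal.
Prior employment history differs across programmes for reasons unrelated to any effect of the programme itself, and it separately predicts the outcome — a classic confounder. We must compare within prior employment history levels.
Within each level — recent employment: 82.7% vs 72.0%; long-term unemployed: 28.1% vs 22.9% — the intensive programme is higher every time.

increases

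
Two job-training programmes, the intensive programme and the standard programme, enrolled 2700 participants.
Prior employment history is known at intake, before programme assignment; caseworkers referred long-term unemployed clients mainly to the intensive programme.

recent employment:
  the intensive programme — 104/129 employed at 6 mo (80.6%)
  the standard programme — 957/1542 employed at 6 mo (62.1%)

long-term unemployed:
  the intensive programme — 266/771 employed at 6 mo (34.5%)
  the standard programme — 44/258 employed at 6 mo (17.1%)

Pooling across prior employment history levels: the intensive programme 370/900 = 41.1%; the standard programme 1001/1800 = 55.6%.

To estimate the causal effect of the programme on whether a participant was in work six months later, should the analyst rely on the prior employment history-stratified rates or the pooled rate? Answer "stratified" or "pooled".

stratified

Since prior employment history is a pre-existing factor (not a product of the programme) and it affects the outcome on its own, it is a confounder. The stratified rates, not the pooled rate, identify the causal effect.
Within each level — recent employment: 80.6% vs 62.1%; long-term unemployed: 34.5% vs 17.1% — the intensive programme is higher every time.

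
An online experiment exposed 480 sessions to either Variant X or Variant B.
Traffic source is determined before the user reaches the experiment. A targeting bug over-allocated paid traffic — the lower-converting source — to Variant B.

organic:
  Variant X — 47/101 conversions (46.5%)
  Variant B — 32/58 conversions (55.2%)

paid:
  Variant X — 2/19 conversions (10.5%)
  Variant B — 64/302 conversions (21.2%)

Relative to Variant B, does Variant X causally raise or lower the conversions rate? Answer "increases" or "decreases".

decreases

Here traffic source is a common cause — it drives both which variant a case falls under and the outcome. The crude comparison mixes populations; the stratum-specific rates are the causally relevant ones.
Within each level — organic: 46.5% vs 55.2%; paid: 10.5% vs 21.2% — Variant B is higher every time.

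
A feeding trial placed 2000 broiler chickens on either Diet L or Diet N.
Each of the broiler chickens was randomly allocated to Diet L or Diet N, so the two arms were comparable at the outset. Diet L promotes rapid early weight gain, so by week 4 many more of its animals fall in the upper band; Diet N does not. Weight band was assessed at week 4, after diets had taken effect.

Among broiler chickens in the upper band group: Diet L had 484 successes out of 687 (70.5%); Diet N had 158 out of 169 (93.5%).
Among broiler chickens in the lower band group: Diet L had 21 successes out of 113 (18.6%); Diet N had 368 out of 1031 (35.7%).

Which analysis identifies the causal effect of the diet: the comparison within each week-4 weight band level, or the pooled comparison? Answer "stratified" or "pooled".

pooled

Week-4 weight band is recorded after the diet and is itself shifted by it — it sits on the causal path from diet to outcome. Conditioning on a mediator would strip out part of the effect we want; the pooled comparison gives the total causal effect.
Pooled: Diet L 63.1% vs Diet N 43.8%; Diet L is higher overall.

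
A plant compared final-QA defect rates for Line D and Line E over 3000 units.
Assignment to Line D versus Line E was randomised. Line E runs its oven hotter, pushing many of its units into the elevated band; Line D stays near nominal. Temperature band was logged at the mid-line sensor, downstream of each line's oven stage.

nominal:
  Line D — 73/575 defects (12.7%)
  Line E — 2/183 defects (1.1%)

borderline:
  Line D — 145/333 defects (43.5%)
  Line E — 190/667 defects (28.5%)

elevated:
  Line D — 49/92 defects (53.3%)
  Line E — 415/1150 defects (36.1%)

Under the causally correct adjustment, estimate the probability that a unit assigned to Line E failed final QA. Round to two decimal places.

Stratifying would compare lines among units the lines themselves sorted into in-process temperature band groups — a form of selection on an intermediate. The unconditioned pooled rates give the total causal effect.
So P(outcome | do(Line E)) is just the pooled rate for Line E: 607/2000 = 0.303.

0.30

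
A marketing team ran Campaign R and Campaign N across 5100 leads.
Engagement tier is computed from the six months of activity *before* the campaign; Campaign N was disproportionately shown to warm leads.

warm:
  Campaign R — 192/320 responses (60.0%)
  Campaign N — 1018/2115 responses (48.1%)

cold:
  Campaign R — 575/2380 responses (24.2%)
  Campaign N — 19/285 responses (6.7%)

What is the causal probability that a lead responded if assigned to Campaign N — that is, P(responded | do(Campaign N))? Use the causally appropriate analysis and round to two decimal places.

0.26

Engagement tier differs across campaigns for reasons unrelated to any effect of the campaign itself, and it separately predicts the outcome — a classic confounder. We must compare within engagement tier levels.
Standardising Campaign N to the population engagement tier mix: 0.477·1018/2115 + 0.523·19/285 = 0.265.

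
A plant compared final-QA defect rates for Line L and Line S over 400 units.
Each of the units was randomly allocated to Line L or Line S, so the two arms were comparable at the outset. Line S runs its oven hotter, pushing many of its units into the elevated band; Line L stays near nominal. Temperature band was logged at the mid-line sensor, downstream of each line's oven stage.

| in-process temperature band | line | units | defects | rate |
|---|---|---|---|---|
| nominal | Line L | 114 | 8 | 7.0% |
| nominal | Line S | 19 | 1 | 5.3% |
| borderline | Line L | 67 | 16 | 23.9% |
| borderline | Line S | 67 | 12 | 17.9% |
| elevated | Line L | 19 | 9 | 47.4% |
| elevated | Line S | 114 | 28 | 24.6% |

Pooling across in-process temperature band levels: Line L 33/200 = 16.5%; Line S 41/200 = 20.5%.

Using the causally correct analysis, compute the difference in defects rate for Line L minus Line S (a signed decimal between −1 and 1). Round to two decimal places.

-0.04

Within every in-process temperature band level Line S has the lower rate, yet pooled Line L does — Simpson's reversal.
The distribution of in-process temperature band is itself part of what the line does — it is an intermediate outcome. Holding it fixed would remove that part of the effect; the total effect is the pooled difference.
The causal difference is the pooled difference: 0.165 − 0.205 = -0.040.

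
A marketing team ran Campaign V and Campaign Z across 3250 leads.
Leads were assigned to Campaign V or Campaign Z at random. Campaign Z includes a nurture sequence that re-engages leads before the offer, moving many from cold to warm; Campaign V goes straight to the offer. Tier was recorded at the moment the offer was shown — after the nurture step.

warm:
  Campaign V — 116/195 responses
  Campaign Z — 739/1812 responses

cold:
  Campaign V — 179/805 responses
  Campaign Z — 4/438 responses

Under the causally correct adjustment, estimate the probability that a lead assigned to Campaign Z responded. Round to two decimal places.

0.33

Within every engagement tier level Campaign V has the higher rate, yet pooled Campaign Z does — Simpson's reversal.
Because the campaign influences engagement tier, engagement tier is a post-treatment mediator, not a confounder. Stratifying on it would bias the estimate; the causal effect is the crude pooled difference.
So P(outcome | do(Campaign Z)) is just the pooled rate for Campaign Z: 743/2250 = 0.330.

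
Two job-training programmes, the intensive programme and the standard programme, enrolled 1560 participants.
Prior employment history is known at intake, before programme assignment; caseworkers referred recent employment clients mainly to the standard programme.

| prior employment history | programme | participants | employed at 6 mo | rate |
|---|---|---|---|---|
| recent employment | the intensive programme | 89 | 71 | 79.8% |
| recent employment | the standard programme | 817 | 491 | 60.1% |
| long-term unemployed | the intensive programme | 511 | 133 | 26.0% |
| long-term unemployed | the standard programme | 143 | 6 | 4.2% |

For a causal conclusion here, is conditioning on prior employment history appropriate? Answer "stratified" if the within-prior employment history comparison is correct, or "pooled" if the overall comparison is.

The prior employment history-specific comparison favours the intensive programme throughout, but the pooled figures favour the standard programme. The question is whether to condition on prior employment history.
Here prior employment history is a common cause — it drives both which programme a case falls under and the outcome. The crude comparison mixes populations; the stratum-specific rates are the causally relevant ones.
Within each level — recent employment: 79.8% vs 60.1%; long-term unemployed: 26.0% vs 4.2% — the intensive programme is higher every time.

stratified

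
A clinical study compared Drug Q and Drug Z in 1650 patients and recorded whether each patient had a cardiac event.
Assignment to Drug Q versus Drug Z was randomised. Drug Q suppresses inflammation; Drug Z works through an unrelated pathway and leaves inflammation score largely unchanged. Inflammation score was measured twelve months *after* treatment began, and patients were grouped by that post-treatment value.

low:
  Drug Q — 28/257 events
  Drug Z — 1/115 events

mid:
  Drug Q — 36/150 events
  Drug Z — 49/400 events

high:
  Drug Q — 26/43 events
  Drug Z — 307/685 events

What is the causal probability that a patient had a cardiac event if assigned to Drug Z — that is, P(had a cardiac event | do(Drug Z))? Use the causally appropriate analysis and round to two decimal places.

0.30

Drug Z is lower inside every inflammation score stratum but Drug Q is lower in aggregate. Whether to stratify depends on how inflammation score relates to the drug.
Stratifying would compare drugs among patients the drugs themselves sorted into inflammation score groups — a form of selection on an intermediate. The unconditioned pooled rates give the total causal effect.
So P(outcome | do(Drug Z)) is just the pooled rate for Drug Z: 357/1200 = 0.297.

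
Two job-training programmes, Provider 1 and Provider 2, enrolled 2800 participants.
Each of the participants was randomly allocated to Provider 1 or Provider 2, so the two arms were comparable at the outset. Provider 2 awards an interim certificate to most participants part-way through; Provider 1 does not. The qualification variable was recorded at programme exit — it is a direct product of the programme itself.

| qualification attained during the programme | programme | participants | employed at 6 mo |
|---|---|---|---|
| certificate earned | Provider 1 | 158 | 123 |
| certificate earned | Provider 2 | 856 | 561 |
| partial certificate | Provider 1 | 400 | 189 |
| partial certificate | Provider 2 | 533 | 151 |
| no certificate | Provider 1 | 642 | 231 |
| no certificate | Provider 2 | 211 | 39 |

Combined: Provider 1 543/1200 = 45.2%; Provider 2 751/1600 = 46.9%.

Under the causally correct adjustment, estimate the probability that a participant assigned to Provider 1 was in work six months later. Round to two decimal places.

Within every qualification attained during the programme level Provider 1 has the higher rate, yet pooled Provider 2 does — Simpson's reversal.
Stratifying would compare programmes among participants the programmes themselves sorted into qualification attained during the programme groups — a form of selection on an intermediate. The unconditioned pooled rates give the total causal effect.
So P(outcome | do(Provider 1)) is just the pooled rate for Provider 1: 543/1200 = 0.453.

0.45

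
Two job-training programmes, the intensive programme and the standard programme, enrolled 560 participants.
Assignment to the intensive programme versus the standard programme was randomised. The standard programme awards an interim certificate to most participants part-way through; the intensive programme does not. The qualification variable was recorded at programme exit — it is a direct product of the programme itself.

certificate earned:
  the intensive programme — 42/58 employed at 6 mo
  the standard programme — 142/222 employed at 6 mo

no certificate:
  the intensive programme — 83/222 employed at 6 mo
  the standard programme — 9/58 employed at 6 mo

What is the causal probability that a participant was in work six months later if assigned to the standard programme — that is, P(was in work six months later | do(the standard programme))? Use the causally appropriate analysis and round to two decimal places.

The distribution of qualification attained during the programme is itself part of what the programme does — it is an intermediate outcome. Holding it fixed would remove that part of the effect; the total effect is the pooled difference.
So P(outcome | do(the standard programme)) is just the pooled rate for the standard programme: 151/280 = 0.539.

0.54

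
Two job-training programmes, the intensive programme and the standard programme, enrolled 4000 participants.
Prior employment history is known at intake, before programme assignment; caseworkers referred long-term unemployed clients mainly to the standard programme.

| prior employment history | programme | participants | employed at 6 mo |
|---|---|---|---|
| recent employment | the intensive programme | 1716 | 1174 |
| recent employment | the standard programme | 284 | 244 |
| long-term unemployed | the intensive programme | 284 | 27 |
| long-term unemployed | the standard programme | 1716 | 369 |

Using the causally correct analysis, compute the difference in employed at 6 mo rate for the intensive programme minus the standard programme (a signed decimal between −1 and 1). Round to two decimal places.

Within every prior employment history level the standard programme has the higher rate, yet pooled the intensive programme does — Simpson's reversal.
Prior employment history satisfies the back-door criterion: it is not a descendant of the programme, and it blocks the spurious path from programme to outcome. Adjusting for it (i.e., using the within-prior employment history rates) gives the causal effect.
Adjusting over the population distribution of prior employment history: 0.500·(0.684−0.859) + 0.500·(0.095−0.215) = -0.147.

-0.15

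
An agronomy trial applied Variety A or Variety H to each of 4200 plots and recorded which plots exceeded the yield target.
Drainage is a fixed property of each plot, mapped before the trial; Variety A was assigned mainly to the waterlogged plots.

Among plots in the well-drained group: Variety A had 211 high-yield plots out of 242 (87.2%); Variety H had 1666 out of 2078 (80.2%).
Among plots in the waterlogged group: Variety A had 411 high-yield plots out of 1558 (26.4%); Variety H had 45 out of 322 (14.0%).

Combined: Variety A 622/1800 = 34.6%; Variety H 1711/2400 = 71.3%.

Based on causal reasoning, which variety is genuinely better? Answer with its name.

The stratified and pooled comparisons disagree (Variety A wins within each field drainage; Variety H wins overall), so the answer turns on the causal role of field drainage.
The imbalance in field drainage arose from how plots were allocated, not from anything the variety did; and field drainage independently affects the outcome. The pooled gap is confounded — condition on field drainage.
Within each level — well-drained: 87.2% vs 80.2%; waterlogged: 26.4% vs 14.0% — Variety A is higher every time.

Variety A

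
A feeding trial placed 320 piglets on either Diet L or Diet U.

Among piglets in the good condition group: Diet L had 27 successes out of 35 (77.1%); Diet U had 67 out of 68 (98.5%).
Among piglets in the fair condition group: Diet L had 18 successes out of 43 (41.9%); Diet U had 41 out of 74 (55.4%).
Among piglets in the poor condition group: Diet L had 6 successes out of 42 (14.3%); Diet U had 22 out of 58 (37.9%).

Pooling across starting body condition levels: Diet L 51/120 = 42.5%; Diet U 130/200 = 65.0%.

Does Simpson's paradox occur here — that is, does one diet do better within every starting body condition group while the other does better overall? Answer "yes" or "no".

Within each starting body condition level (good condition 77.1% vs 98.5%; fair condition 41.9% vs 55.4%; poor condition 14.3% vs 37.9%), Diet U has the higher rate every time. Pooled: 42.5% vs 65.0% — Diet U has the higher rate overall. They agree.

no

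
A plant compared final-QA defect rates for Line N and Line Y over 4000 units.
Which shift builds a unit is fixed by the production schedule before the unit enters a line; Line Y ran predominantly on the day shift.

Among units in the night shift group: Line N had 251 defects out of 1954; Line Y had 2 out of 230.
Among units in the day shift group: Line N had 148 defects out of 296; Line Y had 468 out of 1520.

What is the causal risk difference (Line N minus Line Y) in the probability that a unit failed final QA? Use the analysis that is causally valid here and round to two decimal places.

The imbalance in shift arose from how units were allocated, not from anything the line did; and shift independently affects the outcome. The pooled gap is confounded — condition on shift.
Adjusting over the population distribution of shift: 0.546·(0.128−0.009) + 0.454·(0.500−0.308) = +0.153.

+0.15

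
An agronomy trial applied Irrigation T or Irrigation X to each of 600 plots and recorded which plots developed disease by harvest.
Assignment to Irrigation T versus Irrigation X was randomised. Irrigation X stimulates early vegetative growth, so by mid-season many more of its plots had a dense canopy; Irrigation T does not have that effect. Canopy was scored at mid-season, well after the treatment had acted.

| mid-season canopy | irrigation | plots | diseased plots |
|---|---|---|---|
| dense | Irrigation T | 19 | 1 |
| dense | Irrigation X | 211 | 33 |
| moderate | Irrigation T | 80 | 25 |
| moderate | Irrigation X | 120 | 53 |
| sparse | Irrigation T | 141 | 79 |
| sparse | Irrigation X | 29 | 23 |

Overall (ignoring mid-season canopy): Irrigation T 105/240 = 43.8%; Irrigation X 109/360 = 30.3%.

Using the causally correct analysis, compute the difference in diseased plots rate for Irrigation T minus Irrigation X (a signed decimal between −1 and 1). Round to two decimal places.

+0.13

The stratified and pooled comparisons disagree (Irrigation T wins within each mid-season canopy; Irrigation X wins overall), so the answer turns on the causal role of mid-season canopy.
Because the irrigation influences mid-season canopy, mid-season canopy is a post-treatment mediator, not a confounder. Stratifying on it would bias the estimate; the causal effect is the crude pooled difference.
The causal difference is the pooled difference: 0.438 − 0.303 = +0.135.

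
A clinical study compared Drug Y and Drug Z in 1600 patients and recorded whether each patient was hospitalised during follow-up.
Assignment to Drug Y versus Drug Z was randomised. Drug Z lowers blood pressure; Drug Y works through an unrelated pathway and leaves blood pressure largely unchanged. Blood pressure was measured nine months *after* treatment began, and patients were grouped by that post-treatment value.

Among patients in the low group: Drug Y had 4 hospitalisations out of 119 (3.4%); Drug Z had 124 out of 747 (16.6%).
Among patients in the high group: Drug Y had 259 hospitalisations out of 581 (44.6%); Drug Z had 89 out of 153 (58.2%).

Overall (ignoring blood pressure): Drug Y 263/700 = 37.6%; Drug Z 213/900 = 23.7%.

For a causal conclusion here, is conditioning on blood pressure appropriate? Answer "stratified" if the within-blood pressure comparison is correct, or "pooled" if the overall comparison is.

pooled

Within every blood pressure level Drug Y has the lower rate, yet pooled Drug Z does — Simpson's reversal.
Blood pressure is recorded after the drug and is itself shifted by it — it sits on the causal path from drug to outcome. Conditioning on a mediator would strip out part of the effect we want; the pooled comparison gives the total causal effect.
Pooled: Drug Y 37.6% vs Drug Z 23.7%; Drug Z is lower overall.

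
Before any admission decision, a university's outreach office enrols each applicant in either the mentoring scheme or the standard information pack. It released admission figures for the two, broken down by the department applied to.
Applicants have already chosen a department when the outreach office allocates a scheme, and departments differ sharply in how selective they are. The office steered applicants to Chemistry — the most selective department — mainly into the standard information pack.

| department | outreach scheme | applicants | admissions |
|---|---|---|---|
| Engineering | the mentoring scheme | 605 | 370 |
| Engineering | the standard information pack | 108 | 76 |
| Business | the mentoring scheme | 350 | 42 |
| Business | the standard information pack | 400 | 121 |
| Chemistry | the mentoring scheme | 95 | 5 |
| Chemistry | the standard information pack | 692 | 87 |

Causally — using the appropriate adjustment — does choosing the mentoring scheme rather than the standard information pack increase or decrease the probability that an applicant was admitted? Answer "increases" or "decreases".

The imbalance in department arose from how applicants were allocated, not from anything the outreach scheme did; and department independently affects the outcome. The pooled gap is confounded — condition on department.
Within each level — Engineering: 61.2% vs 70.4%; Business: 12.0% vs 30.2%; Chemistry: 5.3% vs 12.6% — the standard information pack is higher every time.

decreases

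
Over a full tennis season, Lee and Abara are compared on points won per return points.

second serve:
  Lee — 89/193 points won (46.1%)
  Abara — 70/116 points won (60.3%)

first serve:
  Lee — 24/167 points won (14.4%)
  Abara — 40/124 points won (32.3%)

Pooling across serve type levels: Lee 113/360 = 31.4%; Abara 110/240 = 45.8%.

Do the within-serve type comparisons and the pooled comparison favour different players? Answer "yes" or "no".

Within each serve type level (second serve 46.1% vs 60.3%; first serve 14.4% vs 32.3%), Abara has the higher rate every time. Pooled: 31.4% vs 45.8% — Abara has the higher rate overall. They agree.

no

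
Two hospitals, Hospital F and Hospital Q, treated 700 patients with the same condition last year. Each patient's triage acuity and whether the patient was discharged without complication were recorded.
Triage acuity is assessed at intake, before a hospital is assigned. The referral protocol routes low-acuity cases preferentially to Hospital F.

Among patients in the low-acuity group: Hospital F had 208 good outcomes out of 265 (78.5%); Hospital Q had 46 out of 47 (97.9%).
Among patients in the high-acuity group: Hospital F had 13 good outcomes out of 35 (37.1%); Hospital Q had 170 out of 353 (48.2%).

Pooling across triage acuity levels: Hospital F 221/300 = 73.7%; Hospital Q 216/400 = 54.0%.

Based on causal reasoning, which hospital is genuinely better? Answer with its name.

Hospital Q

Hospital Q is higher inside every triage acuity stratum but Hospital F is higher in aggregate. Whether to stratify depends on how triage acuity relates to the hospital.
Triage acuity satisfies the back-door criterion: it is not a descendant of the hospital, and it blocks the spurious path from hospital to outcome. Adjusting for it (i.e., using the within-triage acuity rates) gives the causal effect.
Within each level — low-acuity: 78.5% vs 97.9%; high-acuity: 37.1% vs 48.2% — Hospital Q is higher every time.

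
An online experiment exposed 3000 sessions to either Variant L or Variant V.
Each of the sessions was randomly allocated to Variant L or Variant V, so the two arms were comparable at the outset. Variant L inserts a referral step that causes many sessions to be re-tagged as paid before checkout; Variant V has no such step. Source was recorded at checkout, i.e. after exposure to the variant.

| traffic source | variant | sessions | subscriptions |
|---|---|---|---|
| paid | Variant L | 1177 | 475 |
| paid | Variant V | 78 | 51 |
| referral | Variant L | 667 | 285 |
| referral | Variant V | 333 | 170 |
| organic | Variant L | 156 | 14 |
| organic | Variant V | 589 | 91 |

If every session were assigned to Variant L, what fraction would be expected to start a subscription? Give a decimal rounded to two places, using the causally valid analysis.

The stratified and pooled comparisons disagree (Variant V wins within each traffic source; Variant L wins overall), so the answer turns on the causal role of traffic source.
Stratifying would compare variants among sessions the variants themselves sorted into traffic source groups — a form of selection on an intermediate. The unconditioned pooled rates give the total causal effect.
So P(outcome | do(Variant L)) is just the pooled rate for Variant L: 774/2000 = 0.387.

0.39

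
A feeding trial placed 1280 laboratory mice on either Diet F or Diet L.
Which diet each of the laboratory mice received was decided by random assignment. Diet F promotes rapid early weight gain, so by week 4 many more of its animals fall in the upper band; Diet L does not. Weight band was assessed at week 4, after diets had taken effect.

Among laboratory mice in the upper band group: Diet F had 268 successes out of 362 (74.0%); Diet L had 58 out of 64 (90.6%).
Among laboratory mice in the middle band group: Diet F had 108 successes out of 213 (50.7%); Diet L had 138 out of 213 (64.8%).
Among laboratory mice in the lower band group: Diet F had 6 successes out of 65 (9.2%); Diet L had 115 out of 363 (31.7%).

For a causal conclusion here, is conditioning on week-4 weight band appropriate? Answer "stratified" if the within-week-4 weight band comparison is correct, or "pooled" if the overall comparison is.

pooled

Because the diet influences week-4 weight band, week-4 weight band is a post-treatment mediator, not a confounder. Stratifying on it would bias the estimate; the causal effect is the crude pooled difference.
Pooled: Diet F 59.7% vs Diet L 48.6%; Diet F is higher overall.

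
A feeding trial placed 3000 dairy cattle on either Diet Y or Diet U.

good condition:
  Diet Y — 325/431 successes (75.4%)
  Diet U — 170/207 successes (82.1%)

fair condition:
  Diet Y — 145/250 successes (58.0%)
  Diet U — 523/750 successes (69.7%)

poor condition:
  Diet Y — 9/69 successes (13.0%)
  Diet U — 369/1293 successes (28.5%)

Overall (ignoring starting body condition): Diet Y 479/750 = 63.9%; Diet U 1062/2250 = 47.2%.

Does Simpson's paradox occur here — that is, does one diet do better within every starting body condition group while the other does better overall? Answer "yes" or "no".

yes

Within each starting body condition level (good condition 75.4% vs 82.1%; fair condition 58.0% vs 69.7%; poor condition 13.0% vs 28.5%), Diet U has the higher rate every time. Pooled: 63.9% vs 47.2% — Diet Y has the higher rate overall. The two comparisons disagree.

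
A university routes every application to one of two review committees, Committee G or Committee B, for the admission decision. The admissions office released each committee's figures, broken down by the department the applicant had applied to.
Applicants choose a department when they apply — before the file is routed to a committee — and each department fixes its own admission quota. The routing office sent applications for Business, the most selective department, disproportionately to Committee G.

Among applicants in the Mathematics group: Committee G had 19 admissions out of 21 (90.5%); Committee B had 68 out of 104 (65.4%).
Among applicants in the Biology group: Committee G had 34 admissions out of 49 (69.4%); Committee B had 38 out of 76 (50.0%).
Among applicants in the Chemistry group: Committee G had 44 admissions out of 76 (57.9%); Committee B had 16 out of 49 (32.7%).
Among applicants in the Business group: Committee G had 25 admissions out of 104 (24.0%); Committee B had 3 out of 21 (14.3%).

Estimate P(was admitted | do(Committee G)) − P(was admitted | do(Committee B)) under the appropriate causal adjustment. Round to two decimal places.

+0.20

Nothing the review committee does changes department; the imbalance is an allocation artefact. With department also predicting the outcome, the pooled figure is confounded, and the within-stratum comparison is the causal one.
Adjusting over the population distribution of department: 0.250·(0.905−0.654) + 0.250·(0.694−0.500) + 0.250·(0.579−0.327) + 0.250·(0.240−0.143) = +0.199.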